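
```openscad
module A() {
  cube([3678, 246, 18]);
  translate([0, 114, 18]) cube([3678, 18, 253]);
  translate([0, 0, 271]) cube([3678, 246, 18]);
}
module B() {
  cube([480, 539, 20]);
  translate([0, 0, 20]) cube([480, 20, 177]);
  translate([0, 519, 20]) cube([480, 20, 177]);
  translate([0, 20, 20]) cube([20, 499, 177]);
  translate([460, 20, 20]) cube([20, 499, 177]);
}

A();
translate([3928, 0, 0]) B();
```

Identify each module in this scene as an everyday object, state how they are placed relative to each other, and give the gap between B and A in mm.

A is an I-beam. B is an open box. The open box is on the floor beside the I-beam on its +x side. The gap between the open box and the I-beam is 250 mm.

The open box's nearest face is 250 mm from the I-beam's +x face.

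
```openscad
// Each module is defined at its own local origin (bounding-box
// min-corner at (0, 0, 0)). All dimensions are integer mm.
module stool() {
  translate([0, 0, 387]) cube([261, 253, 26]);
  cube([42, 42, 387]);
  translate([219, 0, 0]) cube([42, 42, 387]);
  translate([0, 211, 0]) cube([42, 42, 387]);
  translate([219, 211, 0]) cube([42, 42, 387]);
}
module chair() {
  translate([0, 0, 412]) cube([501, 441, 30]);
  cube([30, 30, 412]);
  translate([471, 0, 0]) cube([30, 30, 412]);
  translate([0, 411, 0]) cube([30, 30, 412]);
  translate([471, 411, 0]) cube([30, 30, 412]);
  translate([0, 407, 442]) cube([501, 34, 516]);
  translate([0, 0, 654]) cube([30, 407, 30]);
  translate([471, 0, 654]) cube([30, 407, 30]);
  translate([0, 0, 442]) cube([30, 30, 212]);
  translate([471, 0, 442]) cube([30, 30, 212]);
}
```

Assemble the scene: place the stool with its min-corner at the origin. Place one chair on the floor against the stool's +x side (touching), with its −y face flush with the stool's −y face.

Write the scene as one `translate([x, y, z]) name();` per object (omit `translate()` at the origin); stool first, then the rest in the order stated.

stool();
translate([261, 0, 0]) chair();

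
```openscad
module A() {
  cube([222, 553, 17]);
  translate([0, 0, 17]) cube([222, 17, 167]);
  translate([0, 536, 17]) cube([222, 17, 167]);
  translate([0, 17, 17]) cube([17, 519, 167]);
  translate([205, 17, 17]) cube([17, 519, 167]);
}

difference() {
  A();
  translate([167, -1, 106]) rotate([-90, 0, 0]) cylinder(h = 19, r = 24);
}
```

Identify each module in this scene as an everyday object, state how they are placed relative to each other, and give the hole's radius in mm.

The subtracted cylinder has r = 24 mm.

A is an open box. The open box has a circular hole through its front wall. The hole's radius is 24 mm.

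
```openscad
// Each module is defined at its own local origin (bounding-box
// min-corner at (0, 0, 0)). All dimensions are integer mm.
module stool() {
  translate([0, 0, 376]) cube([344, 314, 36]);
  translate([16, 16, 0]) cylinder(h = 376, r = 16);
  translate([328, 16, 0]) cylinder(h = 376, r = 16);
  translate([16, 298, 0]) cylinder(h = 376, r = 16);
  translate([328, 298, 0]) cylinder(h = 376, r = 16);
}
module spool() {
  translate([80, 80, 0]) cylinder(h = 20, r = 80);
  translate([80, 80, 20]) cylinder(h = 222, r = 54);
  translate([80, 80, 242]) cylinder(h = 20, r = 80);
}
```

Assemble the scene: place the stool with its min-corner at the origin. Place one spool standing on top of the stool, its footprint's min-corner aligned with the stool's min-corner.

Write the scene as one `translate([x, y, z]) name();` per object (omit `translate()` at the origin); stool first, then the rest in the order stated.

stool();
translate([0, 0, 412]) spool();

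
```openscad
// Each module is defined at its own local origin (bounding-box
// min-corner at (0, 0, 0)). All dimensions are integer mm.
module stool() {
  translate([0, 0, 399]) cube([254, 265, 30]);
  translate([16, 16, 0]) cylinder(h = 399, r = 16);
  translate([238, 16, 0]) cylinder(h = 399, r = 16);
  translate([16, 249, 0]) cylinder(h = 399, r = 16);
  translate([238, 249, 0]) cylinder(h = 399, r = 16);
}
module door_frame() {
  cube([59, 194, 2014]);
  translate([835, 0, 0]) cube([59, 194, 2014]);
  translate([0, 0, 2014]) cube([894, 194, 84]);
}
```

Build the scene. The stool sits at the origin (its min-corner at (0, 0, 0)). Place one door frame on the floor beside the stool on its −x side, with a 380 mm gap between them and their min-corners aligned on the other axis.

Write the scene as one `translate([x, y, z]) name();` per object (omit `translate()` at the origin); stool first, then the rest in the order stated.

stool();
translate([-1274, 0, 0]) door_frame();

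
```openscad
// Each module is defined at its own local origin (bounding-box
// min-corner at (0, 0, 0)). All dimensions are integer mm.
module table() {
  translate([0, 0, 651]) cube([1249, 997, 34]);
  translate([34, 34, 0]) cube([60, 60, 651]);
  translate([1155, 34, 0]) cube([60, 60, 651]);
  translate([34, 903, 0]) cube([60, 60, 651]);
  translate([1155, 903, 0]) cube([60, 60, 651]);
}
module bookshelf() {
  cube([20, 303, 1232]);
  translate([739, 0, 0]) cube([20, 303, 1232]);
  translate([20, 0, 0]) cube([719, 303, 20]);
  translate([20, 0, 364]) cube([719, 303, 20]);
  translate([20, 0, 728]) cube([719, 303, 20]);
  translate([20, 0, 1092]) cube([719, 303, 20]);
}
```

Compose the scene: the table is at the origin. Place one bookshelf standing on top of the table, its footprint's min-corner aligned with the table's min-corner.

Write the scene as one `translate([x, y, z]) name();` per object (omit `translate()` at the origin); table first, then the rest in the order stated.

table();
translate([0, 0, 685]) bookshelf();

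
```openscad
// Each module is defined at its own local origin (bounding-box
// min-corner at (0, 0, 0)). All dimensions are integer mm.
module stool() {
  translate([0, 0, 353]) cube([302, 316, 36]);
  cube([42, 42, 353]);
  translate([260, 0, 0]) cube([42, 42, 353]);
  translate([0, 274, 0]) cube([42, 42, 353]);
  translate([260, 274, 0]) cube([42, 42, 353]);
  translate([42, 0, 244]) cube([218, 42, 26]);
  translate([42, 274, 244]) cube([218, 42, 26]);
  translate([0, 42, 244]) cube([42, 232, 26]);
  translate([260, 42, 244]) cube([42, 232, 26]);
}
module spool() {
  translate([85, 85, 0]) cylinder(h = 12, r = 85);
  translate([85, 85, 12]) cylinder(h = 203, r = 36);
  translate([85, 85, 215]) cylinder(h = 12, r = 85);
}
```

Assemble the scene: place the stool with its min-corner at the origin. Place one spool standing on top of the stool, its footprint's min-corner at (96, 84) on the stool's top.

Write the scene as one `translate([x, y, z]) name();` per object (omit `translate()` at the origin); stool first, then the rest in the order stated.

stool();
translate([96, 84, 389]) spool();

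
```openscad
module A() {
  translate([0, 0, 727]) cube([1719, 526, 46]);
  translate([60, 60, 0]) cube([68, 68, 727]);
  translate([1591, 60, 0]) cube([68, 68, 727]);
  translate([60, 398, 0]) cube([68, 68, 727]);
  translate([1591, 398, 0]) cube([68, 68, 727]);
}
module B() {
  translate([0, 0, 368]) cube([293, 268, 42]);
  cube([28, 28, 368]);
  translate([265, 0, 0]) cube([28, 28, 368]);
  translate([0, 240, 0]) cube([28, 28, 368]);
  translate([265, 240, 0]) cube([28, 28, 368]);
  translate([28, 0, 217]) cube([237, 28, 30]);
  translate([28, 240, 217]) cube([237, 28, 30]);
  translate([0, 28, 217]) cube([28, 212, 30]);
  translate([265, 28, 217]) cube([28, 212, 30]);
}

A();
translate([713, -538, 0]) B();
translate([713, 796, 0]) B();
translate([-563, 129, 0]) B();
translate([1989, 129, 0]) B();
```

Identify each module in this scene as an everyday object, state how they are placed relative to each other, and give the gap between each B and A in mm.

Each stool's nearest face is 270 mm from the table's bounding box.

A is a table. B is a stool. Four stools sit around the table at the −y, +y, −x, +x sides. The gap between each stool and the table is 270 mm.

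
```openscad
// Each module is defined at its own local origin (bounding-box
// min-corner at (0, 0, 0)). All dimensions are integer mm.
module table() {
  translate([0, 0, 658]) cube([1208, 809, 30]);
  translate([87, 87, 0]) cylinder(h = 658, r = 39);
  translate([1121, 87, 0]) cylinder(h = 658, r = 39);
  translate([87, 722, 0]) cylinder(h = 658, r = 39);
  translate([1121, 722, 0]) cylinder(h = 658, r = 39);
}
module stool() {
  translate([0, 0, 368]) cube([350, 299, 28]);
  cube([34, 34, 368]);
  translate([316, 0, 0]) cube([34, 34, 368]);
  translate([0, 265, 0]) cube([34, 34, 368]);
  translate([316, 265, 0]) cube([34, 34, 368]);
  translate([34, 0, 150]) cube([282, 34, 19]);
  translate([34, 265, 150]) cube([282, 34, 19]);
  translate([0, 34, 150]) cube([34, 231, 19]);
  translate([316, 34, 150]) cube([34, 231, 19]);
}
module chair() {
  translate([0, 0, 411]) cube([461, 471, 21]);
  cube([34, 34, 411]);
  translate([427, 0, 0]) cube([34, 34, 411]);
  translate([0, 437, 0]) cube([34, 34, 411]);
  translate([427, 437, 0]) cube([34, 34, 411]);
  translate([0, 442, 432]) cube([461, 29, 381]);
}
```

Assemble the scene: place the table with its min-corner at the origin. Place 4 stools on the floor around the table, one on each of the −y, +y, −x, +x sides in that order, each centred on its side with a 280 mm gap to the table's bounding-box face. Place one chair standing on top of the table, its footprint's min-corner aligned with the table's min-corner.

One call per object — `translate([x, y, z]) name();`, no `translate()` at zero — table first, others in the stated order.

table();
translate([429, -579, 0]) stool();
translate([429, 1089, 0]) stool();
translate([-630, 255, 0]) stool();
translate([1488, 255, 0]) stool();
translate([0, 0, 688]) chair();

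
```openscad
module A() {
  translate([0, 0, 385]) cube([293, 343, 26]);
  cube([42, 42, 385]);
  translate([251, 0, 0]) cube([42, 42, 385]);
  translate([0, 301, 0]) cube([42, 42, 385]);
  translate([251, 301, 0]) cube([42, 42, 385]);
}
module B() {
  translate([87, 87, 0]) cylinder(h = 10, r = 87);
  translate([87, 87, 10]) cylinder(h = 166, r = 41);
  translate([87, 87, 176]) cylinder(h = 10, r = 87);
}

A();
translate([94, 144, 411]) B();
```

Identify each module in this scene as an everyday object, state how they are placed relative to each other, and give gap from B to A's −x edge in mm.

The spool's min-x is at 94; the stool's min-x is 0; gap = 94 mm.

A is a stool. B is a spool. The spool is on top of the stool. The gap from the spool to the stool's −x edge is 94 mm.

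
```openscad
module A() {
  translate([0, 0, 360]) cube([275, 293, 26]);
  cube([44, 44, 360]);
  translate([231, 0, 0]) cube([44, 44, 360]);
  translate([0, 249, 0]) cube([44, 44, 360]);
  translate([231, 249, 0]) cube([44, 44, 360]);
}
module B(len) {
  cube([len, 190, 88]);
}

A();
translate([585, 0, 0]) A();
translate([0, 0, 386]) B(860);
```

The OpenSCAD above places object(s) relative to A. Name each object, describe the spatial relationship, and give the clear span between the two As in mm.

A is a stool. B is a beam. A beam spans the tops of two stools. The clear span between the two stools is 310 mm.

Second stool starts at x = 585; first ends at x = 275; clear span = 585 − 275 = 310 mm.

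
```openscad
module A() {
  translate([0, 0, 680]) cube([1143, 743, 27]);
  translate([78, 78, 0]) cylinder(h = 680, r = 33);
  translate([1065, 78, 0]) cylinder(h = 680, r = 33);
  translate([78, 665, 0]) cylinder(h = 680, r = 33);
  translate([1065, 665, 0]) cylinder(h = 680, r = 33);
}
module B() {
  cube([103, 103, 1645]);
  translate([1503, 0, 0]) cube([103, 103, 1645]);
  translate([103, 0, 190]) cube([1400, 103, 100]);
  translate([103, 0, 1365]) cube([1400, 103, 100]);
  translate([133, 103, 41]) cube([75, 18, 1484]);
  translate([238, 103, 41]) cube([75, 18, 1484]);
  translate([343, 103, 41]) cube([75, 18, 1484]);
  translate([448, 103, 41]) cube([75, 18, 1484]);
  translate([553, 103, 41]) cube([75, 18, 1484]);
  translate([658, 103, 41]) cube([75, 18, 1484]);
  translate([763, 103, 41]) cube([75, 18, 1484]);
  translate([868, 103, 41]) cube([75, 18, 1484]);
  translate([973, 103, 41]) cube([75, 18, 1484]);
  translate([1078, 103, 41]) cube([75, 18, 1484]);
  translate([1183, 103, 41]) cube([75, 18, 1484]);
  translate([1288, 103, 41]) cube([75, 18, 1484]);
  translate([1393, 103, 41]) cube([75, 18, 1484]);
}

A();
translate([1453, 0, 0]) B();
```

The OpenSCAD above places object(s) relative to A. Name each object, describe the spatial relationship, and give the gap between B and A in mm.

The fence section's nearest face is 310 mm from the table's +x face.

A is a table. B is a fence section. The fence section is on the floor beside the table on its +x side. The gap between the fence section and the table is 310 mm.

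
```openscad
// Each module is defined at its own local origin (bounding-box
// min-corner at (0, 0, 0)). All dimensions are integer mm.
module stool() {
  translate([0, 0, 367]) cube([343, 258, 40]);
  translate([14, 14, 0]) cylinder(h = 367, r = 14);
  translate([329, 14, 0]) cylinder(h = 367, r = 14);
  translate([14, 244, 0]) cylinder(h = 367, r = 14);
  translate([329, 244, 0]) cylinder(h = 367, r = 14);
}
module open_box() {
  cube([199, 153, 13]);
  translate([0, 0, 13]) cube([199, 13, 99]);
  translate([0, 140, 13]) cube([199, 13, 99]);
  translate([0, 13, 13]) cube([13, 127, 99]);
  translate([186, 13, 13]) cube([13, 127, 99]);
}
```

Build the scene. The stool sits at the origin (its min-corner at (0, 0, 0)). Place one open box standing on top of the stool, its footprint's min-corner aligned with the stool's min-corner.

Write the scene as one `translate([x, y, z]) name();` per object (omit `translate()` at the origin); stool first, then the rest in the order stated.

stool();
translate([0, 0, 407]) open_box();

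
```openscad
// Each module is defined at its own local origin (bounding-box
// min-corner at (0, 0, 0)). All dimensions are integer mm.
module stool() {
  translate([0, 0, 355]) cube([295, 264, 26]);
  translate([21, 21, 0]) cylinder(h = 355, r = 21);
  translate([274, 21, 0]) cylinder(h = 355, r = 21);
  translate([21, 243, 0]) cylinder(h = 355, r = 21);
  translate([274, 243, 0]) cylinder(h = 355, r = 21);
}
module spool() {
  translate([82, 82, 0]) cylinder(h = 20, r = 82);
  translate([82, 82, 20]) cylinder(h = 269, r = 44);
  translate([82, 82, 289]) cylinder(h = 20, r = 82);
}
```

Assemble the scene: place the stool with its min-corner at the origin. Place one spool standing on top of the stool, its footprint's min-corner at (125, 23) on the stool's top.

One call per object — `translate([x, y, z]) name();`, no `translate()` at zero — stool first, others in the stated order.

stool();
translate([125, 23, 381]) spool();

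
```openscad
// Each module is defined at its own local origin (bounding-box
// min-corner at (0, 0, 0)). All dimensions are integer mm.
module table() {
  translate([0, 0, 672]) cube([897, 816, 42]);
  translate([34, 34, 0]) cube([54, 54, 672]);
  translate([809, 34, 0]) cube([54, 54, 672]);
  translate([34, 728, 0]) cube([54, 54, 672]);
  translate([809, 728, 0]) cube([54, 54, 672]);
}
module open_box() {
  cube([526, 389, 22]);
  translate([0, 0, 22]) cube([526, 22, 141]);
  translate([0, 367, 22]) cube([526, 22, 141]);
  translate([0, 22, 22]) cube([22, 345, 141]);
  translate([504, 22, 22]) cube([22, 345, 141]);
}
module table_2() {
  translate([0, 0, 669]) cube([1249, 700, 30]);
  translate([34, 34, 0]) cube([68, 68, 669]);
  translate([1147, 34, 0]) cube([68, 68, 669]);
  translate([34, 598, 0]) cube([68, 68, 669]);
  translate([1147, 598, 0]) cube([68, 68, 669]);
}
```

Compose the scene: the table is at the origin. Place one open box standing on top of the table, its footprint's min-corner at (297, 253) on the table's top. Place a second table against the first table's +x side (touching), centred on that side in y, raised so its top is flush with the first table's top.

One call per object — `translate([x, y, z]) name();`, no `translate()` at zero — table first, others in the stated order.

table();
translate([297, 253, 714]) open_box();
translate([897, 58, 15]) table_2();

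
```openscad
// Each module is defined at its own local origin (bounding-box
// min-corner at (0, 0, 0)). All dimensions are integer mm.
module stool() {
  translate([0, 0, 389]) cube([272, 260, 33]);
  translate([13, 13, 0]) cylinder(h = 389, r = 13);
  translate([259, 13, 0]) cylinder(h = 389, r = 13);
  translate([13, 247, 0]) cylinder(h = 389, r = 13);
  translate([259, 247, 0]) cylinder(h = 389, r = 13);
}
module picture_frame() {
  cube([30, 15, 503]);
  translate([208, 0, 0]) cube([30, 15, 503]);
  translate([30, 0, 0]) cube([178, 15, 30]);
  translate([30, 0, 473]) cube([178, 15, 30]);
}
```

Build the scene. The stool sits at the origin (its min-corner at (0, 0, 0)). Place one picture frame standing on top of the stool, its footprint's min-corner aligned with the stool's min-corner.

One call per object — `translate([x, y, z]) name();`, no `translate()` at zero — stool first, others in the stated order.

stool();
translate([0, 0, 422]) picture_frame();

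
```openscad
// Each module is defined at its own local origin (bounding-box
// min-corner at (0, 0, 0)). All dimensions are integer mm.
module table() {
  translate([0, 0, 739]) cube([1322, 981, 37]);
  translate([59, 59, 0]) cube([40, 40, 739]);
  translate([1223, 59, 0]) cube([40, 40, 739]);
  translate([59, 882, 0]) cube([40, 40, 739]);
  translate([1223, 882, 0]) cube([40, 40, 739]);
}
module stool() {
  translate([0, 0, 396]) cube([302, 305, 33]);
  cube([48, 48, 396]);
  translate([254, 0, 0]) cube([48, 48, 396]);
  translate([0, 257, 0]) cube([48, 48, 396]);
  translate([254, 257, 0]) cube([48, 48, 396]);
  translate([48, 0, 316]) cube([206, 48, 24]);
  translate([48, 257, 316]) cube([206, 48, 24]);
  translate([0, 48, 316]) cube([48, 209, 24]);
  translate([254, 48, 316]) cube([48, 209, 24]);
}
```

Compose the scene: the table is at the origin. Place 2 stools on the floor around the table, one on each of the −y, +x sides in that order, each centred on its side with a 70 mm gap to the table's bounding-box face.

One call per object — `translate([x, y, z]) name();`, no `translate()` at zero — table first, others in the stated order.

table();
translate([510, -375, 0]) stool();
translate([1392, 338, 0]) stool();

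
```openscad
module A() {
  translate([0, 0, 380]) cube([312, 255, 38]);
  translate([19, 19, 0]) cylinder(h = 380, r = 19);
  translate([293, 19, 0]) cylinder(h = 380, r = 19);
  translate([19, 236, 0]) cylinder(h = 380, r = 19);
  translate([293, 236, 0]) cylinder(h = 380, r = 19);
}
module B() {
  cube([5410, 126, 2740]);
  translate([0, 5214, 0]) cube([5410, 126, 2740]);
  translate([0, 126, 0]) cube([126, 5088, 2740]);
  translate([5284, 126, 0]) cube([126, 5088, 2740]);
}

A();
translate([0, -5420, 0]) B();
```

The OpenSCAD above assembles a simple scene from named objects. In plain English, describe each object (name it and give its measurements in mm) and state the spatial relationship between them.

A is a four-legged stool. The seat is a 312×255×38 mm slab whose top surface is at z = 418 mm; four round legs, each 38 mm in diameter, run from the floor (z = 0) to the underside of the seat, each leg's axis is inset half a diameter from the nearest pair of seat edges (so the leg's bounding box is flush with the corner).

B is the wall frame of a small rectangular building: four walls, each 2740 mm tall and 126 mm thick, enclosing a footprint 5410 mm (x) by 5340 mm (y) outside-to-outside, with no floor or roof. The front and back walls (the −y and +y sides) span the full width; the two side walls fit between them.

The house frame is on the floor beside the stool on its −y side.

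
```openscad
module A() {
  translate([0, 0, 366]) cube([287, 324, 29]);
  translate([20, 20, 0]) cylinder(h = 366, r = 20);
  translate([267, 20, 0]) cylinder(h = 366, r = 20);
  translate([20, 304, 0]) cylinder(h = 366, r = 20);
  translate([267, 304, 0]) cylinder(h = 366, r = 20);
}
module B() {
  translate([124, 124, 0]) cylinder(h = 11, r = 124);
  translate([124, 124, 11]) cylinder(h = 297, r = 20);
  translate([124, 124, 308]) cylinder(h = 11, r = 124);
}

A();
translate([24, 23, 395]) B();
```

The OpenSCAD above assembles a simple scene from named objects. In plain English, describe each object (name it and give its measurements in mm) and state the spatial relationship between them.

A is a simple wooden stool: a rectangular seat 287 mm (x) by 324 mm (y), 29 mm thick, top face at z = 395 mm, on four round legs, each 40 mm in diameter. The legs rest on z = 0, each leg's axis is inset half a diameter from the nearest pair of seat edges (so the leg's bounding box is flush with the corner).

B is a spool: two coaxial disc flanges of radius 124 mm and thickness 11 mm, joined by a core cylinder of radius 20 mm and height 297 mm. The lower flange rests on z = 0 and the three cylinders share a vertical axis.

The spool is on top of the stool.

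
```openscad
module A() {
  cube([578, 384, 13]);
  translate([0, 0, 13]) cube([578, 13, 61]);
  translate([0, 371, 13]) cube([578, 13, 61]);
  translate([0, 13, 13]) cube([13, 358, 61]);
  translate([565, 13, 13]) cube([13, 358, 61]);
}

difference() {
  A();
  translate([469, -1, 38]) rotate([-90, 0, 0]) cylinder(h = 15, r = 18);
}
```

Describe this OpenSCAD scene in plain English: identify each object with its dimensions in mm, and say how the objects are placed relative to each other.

A is an open-topped rectangular box: outside dimensions 578×384×74 mm, with a uniform wall and base thickness of 13 mm. The base is a full 578×384 slab on the floor; four walls sit on top of the base. The front and back walls (the −y and +y sides) span the full width; the two side walls fit between them.

The open box has a circular hole of radius 18 mm through its front wall, centred at (x = 469, z = 38).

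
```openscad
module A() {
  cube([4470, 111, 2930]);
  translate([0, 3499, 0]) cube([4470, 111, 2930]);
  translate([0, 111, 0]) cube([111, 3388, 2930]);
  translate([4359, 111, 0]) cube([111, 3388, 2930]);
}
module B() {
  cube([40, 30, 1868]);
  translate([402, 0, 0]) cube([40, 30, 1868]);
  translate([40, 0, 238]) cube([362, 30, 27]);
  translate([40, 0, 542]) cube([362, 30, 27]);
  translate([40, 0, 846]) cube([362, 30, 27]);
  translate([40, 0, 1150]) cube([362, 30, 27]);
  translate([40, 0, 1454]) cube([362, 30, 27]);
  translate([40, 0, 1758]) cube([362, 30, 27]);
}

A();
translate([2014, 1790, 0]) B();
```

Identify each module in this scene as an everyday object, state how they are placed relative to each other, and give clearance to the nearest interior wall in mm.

Clearances: x = 1903, y = 1679; minimum 1679 mm.

A is a house frame. B is a ladder. The ladder sits inside the house frame, centred. The clearance to the nearest interior wall is 1679 mm.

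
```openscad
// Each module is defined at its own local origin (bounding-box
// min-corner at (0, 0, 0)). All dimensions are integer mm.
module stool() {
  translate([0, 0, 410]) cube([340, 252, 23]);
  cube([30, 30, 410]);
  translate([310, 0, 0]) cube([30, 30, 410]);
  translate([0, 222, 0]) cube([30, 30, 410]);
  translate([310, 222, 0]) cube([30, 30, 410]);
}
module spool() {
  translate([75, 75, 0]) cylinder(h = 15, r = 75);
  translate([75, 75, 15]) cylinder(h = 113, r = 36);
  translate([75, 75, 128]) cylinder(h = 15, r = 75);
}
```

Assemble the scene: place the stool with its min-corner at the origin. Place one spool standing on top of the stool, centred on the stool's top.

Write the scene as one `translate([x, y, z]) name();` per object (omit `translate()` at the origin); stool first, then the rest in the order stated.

stool();
translate([95, 51, 433]) spool();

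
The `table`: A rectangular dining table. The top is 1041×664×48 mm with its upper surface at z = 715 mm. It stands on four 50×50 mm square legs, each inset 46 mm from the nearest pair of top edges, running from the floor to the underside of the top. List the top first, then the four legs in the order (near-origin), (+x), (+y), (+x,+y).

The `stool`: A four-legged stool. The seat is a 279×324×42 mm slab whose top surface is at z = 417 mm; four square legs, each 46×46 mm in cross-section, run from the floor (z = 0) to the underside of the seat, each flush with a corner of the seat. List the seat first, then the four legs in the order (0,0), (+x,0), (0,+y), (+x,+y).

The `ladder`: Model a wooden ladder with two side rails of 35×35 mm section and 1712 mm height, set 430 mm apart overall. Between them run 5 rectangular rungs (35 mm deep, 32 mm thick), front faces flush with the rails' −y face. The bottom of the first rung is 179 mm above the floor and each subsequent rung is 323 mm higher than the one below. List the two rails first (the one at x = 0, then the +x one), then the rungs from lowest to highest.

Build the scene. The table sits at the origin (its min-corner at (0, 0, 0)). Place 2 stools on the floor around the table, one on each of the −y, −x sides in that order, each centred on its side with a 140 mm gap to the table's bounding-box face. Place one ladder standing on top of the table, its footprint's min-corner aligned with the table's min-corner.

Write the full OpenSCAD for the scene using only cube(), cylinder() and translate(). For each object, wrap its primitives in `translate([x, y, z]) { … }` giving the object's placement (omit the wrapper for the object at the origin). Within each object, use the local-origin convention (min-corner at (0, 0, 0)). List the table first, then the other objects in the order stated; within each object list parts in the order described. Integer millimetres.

translate([0, 0, 667]) cube([1041, 664, 48]);
translate([46, 46, 0]) cube([50, 50, 667]);
translate([945, 46, 0]) cube([50, 50, 667]);
translate([46, 568, 0]) cube([50, 50, 667]);
translate([945, 568, 0]) cube([50, 50, 667]);
translate([381, -464, 0]) {
  translate([0, 0, 375]) cube([279, 324, 42]);
  cube([46, 46, 375]);
  translate([233, 0, 0]) cube([46, 46, 375]);
  translate([0, 278, 0]) cube([46, 46, 375]);
  translate([233, 278, 0]) cube([46, 46, 375]);
}
translate([-419, 170, 0]) {
  translate([0, 0, 375]) cube([279, 324, 42]);
  cube([46, 46, 375]);
  translate([233, 0, 0]) cube([46, 46, 375]);
  translate([0, 278, 0]) cube([46, 46, 375]);
  translate([233, 278, 0]) cube([46, 46, 375]);
}
translate([0, 0, 715]) {
  cube([35, 35, 1712]);
  translate([395, 0, 0]) cube([35, 35, 1712]);
  translate([35, 0, 179]) cube([360, 35, 32]);
  translate([35, 0, 502]) cube([360, 35, 32]);
  translate([35, 0, 825]) cube([360, 35, 32]);
  translate([35, 0, 1148]) cube([360, 35, 32]);
  translate([35, 0, 1471]) cube([360, 35, 32]);
}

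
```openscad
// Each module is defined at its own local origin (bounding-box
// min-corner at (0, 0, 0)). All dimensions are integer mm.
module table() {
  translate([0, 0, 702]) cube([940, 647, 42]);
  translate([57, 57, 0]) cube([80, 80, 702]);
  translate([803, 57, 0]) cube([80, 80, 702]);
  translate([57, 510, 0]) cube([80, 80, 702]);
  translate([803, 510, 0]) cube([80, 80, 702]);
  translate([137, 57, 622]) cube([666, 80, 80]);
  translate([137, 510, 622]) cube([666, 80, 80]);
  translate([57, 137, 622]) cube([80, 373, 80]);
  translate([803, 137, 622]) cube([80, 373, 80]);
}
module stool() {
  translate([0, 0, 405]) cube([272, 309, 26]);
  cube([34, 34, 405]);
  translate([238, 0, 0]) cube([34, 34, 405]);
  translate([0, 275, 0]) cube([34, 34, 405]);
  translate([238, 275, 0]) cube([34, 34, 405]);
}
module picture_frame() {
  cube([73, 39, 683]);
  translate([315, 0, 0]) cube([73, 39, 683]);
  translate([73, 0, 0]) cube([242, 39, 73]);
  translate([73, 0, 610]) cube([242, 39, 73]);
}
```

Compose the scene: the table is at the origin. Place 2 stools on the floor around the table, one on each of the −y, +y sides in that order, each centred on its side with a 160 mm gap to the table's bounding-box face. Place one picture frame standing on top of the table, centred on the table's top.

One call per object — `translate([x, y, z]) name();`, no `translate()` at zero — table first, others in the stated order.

table();
translate([334, -469, 0]) stool();
translate([334, 807, 0]) stool();
translate([276, 304, 744]) picture_frame();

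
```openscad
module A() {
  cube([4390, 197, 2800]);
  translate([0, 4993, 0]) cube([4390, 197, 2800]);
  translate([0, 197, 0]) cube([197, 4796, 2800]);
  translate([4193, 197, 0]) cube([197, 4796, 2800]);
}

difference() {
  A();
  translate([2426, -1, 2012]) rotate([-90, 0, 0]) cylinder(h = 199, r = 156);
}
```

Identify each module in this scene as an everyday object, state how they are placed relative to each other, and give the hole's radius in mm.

The subtracted cylinder has r = 156 mm.

A is a house frame. The house frame has a circular hole through its front wall. The hole's radius is 156 mm.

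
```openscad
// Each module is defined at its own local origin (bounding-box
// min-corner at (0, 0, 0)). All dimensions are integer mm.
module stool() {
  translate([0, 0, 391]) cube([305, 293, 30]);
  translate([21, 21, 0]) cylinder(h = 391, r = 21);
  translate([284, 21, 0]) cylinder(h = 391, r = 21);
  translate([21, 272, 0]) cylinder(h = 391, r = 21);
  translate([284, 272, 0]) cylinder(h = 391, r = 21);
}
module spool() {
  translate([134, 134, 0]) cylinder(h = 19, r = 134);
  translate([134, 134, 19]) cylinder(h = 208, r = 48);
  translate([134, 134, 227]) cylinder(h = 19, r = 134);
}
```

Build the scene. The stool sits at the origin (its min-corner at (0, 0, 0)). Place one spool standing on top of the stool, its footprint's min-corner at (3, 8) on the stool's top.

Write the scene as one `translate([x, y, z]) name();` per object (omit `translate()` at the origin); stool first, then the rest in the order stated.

stool();
translate([3, 8, 421]) spool();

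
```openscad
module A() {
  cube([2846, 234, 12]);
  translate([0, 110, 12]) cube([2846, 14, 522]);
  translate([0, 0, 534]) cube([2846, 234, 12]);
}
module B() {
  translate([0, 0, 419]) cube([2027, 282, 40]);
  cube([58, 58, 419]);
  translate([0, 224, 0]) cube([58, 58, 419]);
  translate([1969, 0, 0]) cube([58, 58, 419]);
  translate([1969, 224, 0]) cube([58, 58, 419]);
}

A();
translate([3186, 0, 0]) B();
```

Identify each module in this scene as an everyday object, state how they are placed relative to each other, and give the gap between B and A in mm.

The bench's nearest face is 340 mm from the I-beam's +x face.

A is an I-beam. B is a bench. The bench is on the floor beside the I-beam on its +x side. The gap between the bench and the I-beam is 340 mm.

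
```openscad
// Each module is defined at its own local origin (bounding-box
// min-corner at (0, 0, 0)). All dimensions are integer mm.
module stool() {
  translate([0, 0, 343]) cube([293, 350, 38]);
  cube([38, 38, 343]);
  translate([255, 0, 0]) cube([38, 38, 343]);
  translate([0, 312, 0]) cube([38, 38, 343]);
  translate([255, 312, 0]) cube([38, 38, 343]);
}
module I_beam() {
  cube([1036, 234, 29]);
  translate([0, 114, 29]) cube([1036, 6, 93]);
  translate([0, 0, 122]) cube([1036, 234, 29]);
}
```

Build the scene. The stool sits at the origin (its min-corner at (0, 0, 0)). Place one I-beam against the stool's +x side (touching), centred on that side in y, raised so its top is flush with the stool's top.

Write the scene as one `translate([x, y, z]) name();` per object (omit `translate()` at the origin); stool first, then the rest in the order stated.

stool();
translate([293, 58, 230]) I_beam();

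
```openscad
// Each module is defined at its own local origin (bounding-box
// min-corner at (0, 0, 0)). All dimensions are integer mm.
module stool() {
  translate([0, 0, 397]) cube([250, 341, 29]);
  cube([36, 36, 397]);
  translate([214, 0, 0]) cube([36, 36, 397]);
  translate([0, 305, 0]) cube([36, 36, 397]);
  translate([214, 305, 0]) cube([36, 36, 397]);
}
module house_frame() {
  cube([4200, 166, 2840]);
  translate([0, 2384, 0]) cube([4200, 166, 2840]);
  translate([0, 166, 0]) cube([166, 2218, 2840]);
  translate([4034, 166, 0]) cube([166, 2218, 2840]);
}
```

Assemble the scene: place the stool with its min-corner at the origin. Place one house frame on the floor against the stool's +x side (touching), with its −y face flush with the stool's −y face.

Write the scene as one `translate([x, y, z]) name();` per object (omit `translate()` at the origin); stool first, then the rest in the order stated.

stool();
translate([250, 0, 0]) house_frame();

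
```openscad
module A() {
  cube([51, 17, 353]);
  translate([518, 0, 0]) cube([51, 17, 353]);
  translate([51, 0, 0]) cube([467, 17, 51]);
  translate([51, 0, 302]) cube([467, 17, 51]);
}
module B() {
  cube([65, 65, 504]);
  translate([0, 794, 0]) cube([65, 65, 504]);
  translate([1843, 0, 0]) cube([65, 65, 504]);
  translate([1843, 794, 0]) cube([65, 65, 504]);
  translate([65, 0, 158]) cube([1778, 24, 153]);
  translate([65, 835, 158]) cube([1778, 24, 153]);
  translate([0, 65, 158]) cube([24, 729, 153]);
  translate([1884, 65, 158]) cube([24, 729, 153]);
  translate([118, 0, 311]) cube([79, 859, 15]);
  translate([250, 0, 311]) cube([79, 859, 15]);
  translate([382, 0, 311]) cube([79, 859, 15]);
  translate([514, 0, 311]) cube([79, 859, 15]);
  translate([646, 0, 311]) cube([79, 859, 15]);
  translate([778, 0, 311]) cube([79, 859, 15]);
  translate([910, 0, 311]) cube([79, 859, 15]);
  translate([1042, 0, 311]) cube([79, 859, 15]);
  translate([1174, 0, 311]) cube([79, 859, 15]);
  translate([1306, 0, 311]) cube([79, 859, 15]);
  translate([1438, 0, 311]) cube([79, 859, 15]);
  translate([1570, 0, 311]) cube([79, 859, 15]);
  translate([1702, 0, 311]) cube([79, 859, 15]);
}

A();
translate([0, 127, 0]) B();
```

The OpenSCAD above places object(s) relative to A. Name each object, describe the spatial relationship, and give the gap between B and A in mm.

A is a picture frame. B is a bed frame. The bed frame is on the floor beside the picture frame on its +y side. The gap between the bed frame and the picture frame is 110 mm.

The bed frame's nearest face is 110 mm from the picture frame's +y face.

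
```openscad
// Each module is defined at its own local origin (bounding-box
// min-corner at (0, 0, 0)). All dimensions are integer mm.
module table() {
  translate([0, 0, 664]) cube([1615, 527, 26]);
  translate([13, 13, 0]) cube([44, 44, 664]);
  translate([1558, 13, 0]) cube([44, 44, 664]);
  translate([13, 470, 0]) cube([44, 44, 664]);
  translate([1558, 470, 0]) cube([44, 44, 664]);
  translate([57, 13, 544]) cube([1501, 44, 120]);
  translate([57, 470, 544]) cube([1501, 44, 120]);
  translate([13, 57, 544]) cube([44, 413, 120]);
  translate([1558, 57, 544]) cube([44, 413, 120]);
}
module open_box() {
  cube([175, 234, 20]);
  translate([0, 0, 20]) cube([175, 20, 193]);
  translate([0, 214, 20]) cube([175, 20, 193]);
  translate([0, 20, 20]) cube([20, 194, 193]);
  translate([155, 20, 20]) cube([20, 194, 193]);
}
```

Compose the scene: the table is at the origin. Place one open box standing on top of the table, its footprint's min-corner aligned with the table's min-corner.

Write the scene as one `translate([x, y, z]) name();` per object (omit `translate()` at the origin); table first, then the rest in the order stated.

table();
translate([0, 0, 690]) open_box();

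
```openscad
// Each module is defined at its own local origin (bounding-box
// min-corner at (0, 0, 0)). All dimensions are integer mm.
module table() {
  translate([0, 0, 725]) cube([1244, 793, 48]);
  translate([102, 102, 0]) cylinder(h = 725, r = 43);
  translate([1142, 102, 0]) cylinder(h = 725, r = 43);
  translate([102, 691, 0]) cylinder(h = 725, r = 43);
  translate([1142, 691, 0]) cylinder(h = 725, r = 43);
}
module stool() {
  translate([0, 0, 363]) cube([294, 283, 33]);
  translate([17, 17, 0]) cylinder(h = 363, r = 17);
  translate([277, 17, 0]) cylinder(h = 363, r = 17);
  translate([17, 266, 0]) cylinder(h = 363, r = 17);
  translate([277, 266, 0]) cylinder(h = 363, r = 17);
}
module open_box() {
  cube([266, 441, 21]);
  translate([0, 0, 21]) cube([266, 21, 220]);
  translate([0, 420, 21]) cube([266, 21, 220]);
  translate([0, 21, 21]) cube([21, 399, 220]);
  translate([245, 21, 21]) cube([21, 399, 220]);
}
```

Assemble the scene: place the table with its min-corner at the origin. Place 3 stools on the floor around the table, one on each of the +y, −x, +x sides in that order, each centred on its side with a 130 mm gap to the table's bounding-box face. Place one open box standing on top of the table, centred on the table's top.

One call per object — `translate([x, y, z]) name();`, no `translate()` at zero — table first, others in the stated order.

table();
translate([475, 923, 0]) stool();
translate([-424, 255, 0]) stool();
translate([1374, 255, 0]) stool();
translate([489, 176, 773]) open_box();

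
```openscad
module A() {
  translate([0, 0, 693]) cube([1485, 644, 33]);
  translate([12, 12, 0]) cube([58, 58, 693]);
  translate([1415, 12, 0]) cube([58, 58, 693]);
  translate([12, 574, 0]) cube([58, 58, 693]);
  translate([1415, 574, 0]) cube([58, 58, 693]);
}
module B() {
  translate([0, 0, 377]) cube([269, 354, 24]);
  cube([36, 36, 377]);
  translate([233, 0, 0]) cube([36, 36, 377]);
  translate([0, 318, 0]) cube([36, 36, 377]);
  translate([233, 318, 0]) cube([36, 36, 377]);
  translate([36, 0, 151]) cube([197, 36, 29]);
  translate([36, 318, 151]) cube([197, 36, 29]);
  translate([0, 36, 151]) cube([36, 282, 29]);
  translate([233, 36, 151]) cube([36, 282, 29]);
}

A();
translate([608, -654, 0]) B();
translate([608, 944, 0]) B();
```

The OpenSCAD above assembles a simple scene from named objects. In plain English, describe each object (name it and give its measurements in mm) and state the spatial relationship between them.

A is a table: top 1485 mm (x) × 644 mm (y), 33 mm thick, upper face at z = 726 mm, on four 58×58 mm square legs, each inset 12 mm from the nearest pair of top edges, running from z = 0 to the bottom of the top.

B is a four-legged stool. The seat is a 269×354×24 mm slab whose top surface is at z = 401 mm; four square legs, each 36×36 mm in cross-section, run from the floor (z = 0) to the underside of the seat, each flush with a corner of the seat. Four stretchers, 36 mm wide and 29 mm tall, connect adjacent legs with their undersides at z = 151 mm, each running between the inner faces of the legs it joins and aligned with the legs' outer faces on the other axis.

Two stools sit around the table at the −y, +y sides.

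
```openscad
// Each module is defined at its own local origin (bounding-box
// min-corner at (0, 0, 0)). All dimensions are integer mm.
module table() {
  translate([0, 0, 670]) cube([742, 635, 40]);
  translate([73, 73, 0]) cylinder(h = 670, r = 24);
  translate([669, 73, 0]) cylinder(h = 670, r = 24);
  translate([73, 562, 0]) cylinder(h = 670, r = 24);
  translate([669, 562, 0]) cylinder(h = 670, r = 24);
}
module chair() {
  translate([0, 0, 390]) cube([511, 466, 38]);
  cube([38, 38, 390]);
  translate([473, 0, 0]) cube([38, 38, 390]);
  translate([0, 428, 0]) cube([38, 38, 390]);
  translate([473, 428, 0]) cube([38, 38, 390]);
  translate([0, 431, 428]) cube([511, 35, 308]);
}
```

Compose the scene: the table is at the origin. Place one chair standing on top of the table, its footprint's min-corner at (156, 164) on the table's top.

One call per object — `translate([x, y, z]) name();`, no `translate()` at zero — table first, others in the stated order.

table();
translate([156, 164, 710]) chair();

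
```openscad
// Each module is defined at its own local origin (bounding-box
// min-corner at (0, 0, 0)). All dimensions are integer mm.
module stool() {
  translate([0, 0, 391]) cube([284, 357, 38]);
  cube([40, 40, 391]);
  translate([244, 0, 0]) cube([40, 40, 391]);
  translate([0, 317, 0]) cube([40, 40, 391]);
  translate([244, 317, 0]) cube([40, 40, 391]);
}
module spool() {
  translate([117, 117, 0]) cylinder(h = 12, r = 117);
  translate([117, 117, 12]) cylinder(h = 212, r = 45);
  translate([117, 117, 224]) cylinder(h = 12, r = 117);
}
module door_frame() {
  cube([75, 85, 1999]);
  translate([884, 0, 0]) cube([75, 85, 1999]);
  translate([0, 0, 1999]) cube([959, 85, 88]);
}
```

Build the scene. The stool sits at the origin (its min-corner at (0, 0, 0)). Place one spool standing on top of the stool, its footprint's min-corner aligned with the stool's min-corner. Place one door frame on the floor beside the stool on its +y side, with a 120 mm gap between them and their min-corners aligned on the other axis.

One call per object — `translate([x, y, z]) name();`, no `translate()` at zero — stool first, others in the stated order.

stool();
translate([0, 0, 429]) spool();
translate([0, 477, 0]) door_frame();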